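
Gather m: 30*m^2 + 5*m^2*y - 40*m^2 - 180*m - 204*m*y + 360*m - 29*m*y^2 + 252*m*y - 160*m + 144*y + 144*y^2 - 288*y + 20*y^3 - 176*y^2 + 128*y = m^2*(5*y - 10) + m*(-29*y^2 + 48*y + 20) + 20*y^3 - 32*y^2 - 16*y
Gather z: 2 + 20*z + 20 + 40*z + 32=60*z + 54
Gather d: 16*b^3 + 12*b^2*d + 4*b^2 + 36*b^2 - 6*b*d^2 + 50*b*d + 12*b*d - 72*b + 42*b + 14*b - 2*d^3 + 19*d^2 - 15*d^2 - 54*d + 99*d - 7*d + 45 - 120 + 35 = 16*b^3 + 40*b^2 - 16*b - 2*d^3 + d^2*(4 - 6*b) + d*(12*b^2 + 62*b + 38) - 40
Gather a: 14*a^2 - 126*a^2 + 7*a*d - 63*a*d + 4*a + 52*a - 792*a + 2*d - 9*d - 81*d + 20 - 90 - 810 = -112*a^2 + a*(-56*d - 736) - 88*d - 880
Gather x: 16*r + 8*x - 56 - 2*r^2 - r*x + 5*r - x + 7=-2*r^2 + 21*r + x*(7 - r) - 49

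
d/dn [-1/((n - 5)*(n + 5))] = 2*n/((n - 5)^2*(n + 5)^2)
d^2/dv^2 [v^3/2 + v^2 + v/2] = 3*v + 2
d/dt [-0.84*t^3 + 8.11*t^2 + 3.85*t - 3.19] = -2.52*t^2 + 16.22*t + 3.85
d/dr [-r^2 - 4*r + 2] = -2*r - 4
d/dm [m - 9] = 1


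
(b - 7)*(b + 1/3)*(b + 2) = b^3 - 14*b^2/3 - 47*b/3 - 14/3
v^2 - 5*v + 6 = (v - 3)*(v - 2)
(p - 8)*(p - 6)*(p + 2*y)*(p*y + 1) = p^4*y + 2*p^3*y^2 - 14*p^3*y + p^3 - 28*p^2*y^2 + 50*p^2*y - 14*p^2 + 96*p*y^2 - 28*p*y + 48*p + 96*y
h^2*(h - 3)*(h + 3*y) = h^4 + 3*h^3*y - 3*h^3 - 9*h^2*y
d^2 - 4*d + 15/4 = (d - 5/2)*(d - 3/2)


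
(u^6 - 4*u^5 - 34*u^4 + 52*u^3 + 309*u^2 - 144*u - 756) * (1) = u^6 - 4*u^5 - 34*u^4 + 52*u^3 + 309*u^2 - 144*u - 756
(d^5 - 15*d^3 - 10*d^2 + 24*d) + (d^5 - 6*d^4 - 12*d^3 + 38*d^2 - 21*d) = 2*d^5 - 6*d^4 - 27*d^3 + 28*d^2 + 3*d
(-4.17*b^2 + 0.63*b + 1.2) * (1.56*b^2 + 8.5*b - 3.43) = -6.5052*b^4 - 34.4622*b^3 + 21.5301*b^2 + 8.0391*b - 4.116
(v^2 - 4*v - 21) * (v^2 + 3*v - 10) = v^4 - v^3 - 43*v^2 - 23*v + 210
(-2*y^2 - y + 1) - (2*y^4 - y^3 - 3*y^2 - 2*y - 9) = -2*y^4 + y^3 + y^2 + y + 10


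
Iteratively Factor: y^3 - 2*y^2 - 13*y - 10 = (y + 1)*(y^2 - 3*y - 10) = (y + 1)*(y + 2)*(y - 5)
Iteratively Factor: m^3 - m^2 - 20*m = (m + 4)*(m^2 - 5*m) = m*(m + 4)*(m - 5)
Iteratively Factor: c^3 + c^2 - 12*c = (c)*(c^2 + c - 12) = c*(c + 4)*(c - 3)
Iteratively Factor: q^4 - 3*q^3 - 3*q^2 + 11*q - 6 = (q - 1)*(q^3 - 2*q^2 - 5*q + 6) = (q - 3)*(q - 1)*(q^2 + q - 2) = (q - 3)*(q - 1)*(q + 2)*(q - 1)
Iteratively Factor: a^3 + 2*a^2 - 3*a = (a + 3)*(a^2 - a) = (a - 1)*(a + 3)*(a)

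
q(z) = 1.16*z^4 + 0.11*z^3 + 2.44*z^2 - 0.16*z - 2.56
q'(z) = 4.64*z^3 + 0.33*z^2 + 4.88*z - 0.16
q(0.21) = -2.48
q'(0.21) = 0.92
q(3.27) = 159.49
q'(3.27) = 181.57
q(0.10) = -2.55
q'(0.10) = 0.34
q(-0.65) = -1.25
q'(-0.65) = -4.47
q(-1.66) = 12.73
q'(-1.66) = -28.58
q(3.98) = 333.45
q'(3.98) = 317.02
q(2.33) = 45.89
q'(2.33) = 71.69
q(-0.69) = -1.06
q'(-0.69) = -4.89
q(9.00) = 7884.59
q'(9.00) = 3453.05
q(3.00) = 115.85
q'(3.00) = 142.73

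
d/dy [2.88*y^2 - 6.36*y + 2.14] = 5.76*y - 6.36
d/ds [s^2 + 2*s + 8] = 2*s + 2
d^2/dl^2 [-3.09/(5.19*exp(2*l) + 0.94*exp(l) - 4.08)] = (-3.09*(10.38*exp(l) + 0.94)*(20.76*exp(l) + 1.88)*exp(l) + (64.1484*exp(l) + 2.9046)*(5.19*exp(2*l) + 0.94*exp(l) - 4.08))*exp(l)/(5.19*exp(2*l) + 0.94*exp(l) - 4.08)^3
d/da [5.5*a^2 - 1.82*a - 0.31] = 11.0*a - 1.82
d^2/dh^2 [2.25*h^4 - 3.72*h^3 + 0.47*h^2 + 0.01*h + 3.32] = 27.0*h^2 - 22.32*h + 0.94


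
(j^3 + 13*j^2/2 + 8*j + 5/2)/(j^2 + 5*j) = j + 3/2 + 1/(2*j)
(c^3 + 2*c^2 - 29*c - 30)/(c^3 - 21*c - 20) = (c + 6)/(c + 4)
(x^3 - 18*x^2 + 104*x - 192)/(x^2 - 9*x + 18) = (x^2 - 12*x + 32)/(x - 3)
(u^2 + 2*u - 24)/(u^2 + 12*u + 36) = (u - 4)/(u + 6)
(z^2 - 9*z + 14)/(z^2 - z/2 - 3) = 2*(z - 7)/(2*z + 3)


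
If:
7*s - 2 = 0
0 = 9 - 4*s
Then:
No Solution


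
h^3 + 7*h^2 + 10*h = h*(h + 2)*(h + 5)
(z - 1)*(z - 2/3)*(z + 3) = z^3 + 4*z^2/3 - 13*z/3 + 2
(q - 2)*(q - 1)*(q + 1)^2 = q^4 - q^3 - 3*q^2 + q + 2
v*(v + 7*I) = v^2 + 7*I*v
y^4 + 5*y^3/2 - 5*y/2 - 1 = (y - 1)*(y + 1/2)*(y + 1)*(y + 2)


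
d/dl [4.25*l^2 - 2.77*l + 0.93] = 8.5*l - 2.77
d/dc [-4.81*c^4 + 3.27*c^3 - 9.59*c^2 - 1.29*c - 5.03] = -19.24*c^3 + 9.81*c^2 - 19.18*c - 1.29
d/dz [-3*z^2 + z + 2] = 1 - 6*z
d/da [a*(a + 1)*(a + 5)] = 3*a^2 + 12*a + 5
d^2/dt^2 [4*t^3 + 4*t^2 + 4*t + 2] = 24*t + 8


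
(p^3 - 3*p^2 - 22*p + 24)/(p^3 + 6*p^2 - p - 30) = (p^3 - 3*p^2 - 22*p + 24)/(p^3 + 6*p^2 - p - 30)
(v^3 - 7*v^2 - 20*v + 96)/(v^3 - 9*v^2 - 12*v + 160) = (v - 3)/(v - 5)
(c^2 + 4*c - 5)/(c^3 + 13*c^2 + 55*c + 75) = (c - 1)/(c^2 + 8*c + 15)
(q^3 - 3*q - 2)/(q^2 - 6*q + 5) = (q^3 - 3*q - 2)/(q^2 - 6*q + 5)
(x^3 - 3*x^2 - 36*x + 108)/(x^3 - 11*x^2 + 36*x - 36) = (x + 6)/(x - 2)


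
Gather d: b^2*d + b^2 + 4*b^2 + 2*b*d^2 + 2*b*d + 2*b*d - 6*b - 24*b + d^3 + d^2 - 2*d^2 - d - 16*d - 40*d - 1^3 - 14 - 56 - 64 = 5*b^2 - 30*b + d^3 + d^2*(2*b - 1) + d*(b^2 + 4*b - 57) - 135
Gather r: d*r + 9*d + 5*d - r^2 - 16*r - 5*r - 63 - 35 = 14*d - r^2 + r*(d - 21) - 98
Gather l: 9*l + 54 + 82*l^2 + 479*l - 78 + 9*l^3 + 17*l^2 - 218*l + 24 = 9*l^3 + 99*l^2 + 270*l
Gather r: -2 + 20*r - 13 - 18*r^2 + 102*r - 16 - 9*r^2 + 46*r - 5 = -27*r^2 + 168*r - 36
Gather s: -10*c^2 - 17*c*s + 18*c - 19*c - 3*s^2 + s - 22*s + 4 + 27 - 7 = -10*c^2 - c - 3*s^2 + s*(-17*c - 21) + 24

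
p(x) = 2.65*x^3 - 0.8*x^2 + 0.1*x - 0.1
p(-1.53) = -11.62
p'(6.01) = 277.64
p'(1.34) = 12.23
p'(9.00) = 629.65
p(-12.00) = -4695.70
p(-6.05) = -616.82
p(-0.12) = -0.13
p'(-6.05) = 300.77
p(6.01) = 546.87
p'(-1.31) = 15.84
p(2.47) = 35.20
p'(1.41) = 13.65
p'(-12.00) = 1164.10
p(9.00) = 1867.85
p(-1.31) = -7.56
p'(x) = 7.95*x^2 - 1.6*x + 0.1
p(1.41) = 5.88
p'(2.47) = 44.65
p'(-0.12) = 0.41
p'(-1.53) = 21.16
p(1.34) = 4.97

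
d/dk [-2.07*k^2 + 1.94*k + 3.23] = 1.94 - 4.14*k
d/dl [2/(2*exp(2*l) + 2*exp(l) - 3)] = (-8*exp(l) - 4)*exp(l)/(2*exp(2*l) + 2*exp(l) - 3)^2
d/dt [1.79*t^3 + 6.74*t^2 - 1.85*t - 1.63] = 5.37*t^2 + 13.48*t - 1.85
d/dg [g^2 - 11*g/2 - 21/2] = 2*g - 11/2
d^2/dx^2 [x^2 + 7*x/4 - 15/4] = 2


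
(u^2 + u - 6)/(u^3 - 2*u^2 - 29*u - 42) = (u - 2)/(u^2 - 5*u - 14)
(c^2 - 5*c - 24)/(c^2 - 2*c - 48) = (c + 3)/(c + 6)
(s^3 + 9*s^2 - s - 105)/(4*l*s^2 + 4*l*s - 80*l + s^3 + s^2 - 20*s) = (s^2 + 4*s - 21)/(4*l*s - 16*l + s^2 - 4*s)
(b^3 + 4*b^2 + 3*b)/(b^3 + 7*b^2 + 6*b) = (b + 3)/(b + 6)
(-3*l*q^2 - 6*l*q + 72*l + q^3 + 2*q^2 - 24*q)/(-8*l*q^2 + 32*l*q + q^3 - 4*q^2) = (-3*l*q - 18*l + q^2 + 6*q)/(q*(-8*l + q))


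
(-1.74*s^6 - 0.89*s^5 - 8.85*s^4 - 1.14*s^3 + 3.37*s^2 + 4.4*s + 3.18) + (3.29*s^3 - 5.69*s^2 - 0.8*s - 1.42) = -1.74*s^6 - 0.89*s^5 - 8.85*s^4 + 2.15*s^3 - 2.32*s^2 + 3.6*s + 1.76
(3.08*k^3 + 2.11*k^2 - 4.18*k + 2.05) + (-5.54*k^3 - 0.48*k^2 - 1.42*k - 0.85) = -2.46*k^3 + 1.63*k^2 - 5.6*k + 1.2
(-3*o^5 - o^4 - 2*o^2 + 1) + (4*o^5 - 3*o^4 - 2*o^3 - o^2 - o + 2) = o^5 - 4*o^4 - 2*o^3 - 3*o^2 - o + 3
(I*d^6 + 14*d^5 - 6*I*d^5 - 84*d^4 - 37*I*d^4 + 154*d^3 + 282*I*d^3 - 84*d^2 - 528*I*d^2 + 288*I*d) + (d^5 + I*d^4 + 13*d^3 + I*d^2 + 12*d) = I*d^6 + 15*d^5 - 6*I*d^5 - 84*d^4 - 36*I*d^4 + 167*d^3 + 282*I*d^3 - 84*d^2 - 527*I*d^2 + 12*d + 288*I*d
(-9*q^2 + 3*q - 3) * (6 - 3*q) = 27*q^3 - 63*q^2 + 27*q - 18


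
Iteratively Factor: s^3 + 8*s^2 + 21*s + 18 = (s + 3)*(s^2 + 5*s + 6) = (s + 2)*(s + 3)*(s + 3)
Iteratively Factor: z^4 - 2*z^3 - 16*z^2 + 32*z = (z)*(z^3 - 2*z^2 - 16*z + 32) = z*(z + 4)*(z^2 - 6*z + 8) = z*(z - 4)*(z + 4)*(z - 2)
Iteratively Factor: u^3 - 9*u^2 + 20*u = (u - 4)*(u^2 - 5*u) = u*(u - 4)*(u - 5)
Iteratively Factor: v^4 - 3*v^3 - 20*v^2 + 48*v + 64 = (v - 4)*(v^3 + v^2 - 16*v - 16) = (v - 4)*(v + 1)*(v^2 - 16) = (v - 4)*(v + 1)*(v + 4)*(v - 4)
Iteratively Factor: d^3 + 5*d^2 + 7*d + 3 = (d + 3)*(d^2 + 2*d + 1) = (d + 1)*(d + 3)*(d + 1)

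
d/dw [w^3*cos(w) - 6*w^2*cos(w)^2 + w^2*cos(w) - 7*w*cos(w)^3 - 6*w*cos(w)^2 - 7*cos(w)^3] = -w^3*sin(w) - w^2*sin(w) + 6*w^2*sin(2*w) + 3*w^2*cos(w) + 21*w*sin(w)*cos(w)^2 + 6*w*sin(2*w) - 12*w*cos(w)^2 + 2*w*cos(w) + 21*sin(w)*cos(w)^2 - 7*cos(w)^3 - 6*cos(w)^2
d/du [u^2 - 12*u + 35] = 2*u - 12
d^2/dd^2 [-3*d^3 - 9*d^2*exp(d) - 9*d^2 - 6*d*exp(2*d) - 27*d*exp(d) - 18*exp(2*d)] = -9*d^2*exp(d) - 24*d*exp(2*d) - 63*d*exp(d) - 18*d - 96*exp(2*d) - 72*exp(d) - 18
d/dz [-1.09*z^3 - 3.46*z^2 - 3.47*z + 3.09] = -3.27*z^2 - 6.92*z - 3.47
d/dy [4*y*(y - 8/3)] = 8*y - 32/3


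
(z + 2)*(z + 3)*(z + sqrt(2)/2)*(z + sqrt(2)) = z^4 + 3*sqrt(2)*z^3/2 + 5*z^3 + 7*z^2 + 15*sqrt(2)*z^2/2 + 5*z + 9*sqrt(2)*z + 6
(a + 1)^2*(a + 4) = a^3 + 6*a^2 + 9*a + 4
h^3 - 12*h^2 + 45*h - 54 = (h - 6)*(h - 3)^2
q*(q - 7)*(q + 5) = q^3 - 2*q^2 - 35*q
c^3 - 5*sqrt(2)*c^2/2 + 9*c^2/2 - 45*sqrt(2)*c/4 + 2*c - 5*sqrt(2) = (c + 1/2)*(c + 4)*(c - 5*sqrt(2)/2)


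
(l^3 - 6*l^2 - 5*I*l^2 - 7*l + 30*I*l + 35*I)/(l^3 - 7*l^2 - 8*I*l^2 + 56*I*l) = (l^2 + l*(1 - 5*I) - 5*I)/(l*(l - 8*I))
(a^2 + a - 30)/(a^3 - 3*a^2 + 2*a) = (a^2 + a - 30)/(a*(a^2 - 3*a + 2))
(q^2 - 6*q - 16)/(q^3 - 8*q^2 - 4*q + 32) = 1/(q - 2)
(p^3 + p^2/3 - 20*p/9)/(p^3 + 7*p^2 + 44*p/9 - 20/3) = p*(3*p - 4)/(3*p^2 + 16*p - 12)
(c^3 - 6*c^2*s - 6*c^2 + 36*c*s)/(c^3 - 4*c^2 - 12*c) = (c - 6*s)/(c + 2)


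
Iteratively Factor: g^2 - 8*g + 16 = (g - 4)*(g - 4)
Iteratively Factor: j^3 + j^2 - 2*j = (j - 1)*(j^2 + 2*j) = j*(j - 1)*(j + 2)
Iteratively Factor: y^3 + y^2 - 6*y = (y - 2)*(y^2 + 3*y) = y*(y - 2)*(y + 3)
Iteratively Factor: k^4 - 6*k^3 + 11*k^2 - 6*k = (k - 1)*(k^3 - 5*k^2 + 6*k) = (k - 2)*(k - 1)*(k^2 - 3*k) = k*(k - 2)*(k - 1)*(k - 3)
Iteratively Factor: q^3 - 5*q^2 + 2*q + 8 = (q - 4)*(q^2 - q - 2) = (q - 4)*(q - 2)*(q + 1)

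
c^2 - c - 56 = (c - 8)*(c + 7)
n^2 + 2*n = n*(n + 2)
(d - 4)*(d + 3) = d^2 - d - 12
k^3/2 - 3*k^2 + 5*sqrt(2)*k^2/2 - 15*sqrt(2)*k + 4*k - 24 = (k/2 + sqrt(2)/2)*(k - 6)*(k + 4*sqrt(2))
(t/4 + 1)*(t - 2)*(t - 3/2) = t^3/4 + t^2/8 - 11*t/4 + 3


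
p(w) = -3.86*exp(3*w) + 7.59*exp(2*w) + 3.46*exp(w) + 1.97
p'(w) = -11.58*exp(3*w) + 15.18*exp(2*w) + 3.46*exp(w)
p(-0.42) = 6.43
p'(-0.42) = 5.54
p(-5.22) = 1.99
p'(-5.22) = 0.02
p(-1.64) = 2.90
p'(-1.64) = 1.16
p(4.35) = -1749440.00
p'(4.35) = -5294424.16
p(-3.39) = 2.10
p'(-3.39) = 0.13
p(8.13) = -150930865133.40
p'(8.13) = -452880091098.54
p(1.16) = -35.05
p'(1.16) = -210.38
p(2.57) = -7266.98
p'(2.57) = -23193.01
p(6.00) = -252210774.17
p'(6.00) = -757870429.01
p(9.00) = -2053207821518.55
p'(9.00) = -6160121879800.65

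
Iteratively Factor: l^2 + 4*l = (l + 4)*(l)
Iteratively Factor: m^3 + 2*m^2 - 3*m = (m + 3)*(m^2 - m) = (m - 1)*(m + 3)*(m)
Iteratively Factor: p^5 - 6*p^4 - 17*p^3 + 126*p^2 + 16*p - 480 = (p - 4)*(p^4 - 2*p^3 - 25*p^2 + 26*p + 120) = (p - 4)*(p - 3)*(p^3 + p^2 - 22*p - 40) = (p - 4)*(p - 3)*(p + 2)*(p^2 - p - 20) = (p - 5)*(p - 4)*(p - 3)*(p + 2)*(p + 4)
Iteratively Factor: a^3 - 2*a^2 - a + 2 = (a - 1)*(a^2 - a - 2) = (a - 1)*(a + 1)*(a - 2)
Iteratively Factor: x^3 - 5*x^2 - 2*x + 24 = (x - 3)*(x^2 - 2*x - 8) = (x - 4)*(x - 3)*(x + 2)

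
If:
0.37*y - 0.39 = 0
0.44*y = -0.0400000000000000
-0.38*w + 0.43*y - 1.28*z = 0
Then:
No Solution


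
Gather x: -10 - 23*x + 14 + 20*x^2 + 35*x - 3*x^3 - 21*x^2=-3*x^3 - x^2 + 12*x + 4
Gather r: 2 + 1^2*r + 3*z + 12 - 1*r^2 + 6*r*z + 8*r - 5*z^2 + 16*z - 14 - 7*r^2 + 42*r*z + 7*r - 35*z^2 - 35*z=-8*r^2 + r*(48*z + 16) - 40*z^2 - 16*z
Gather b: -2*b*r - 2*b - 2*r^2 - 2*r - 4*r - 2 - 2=b*(-2*r - 2) - 2*r^2 - 6*r - 4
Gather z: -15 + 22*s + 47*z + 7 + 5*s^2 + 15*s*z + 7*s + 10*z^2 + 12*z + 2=5*s^2 + 29*s + 10*z^2 + z*(15*s + 59) - 6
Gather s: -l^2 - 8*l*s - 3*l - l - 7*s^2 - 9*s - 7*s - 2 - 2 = -l^2 - 4*l - 7*s^2 + s*(-8*l - 16) - 4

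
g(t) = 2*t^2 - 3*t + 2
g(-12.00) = 326.00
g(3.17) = 12.59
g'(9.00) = 33.00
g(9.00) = 137.00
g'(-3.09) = -15.36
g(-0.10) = 2.32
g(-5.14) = 70.26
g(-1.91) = 15.03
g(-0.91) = 6.39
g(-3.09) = 30.37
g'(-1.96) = -10.84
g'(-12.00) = -51.00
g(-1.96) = 15.56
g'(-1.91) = -10.64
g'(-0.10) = -3.40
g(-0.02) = 2.06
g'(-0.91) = -6.64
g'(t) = 4*t - 3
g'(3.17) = 9.68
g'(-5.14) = -23.56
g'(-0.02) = -3.08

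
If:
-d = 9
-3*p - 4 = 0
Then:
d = -9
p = -4/3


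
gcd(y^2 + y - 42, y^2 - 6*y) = y - 6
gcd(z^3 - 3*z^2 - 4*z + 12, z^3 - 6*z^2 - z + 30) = z^2 - z - 6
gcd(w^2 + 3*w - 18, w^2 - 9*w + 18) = w - 3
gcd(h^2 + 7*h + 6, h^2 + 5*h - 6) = h + 6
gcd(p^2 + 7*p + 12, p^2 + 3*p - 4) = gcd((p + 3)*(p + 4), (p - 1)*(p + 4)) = p + 4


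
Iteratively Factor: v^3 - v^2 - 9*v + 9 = (v - 3)*(v^2 + 2*v - 3) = (v - 3)*(v + 3)*(v - 1)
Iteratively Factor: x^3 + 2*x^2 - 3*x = (x + 3)*(x^2 - x) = (x - 1)*(x + 3)*(x)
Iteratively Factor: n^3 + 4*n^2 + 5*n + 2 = (n + 1)*(n^2 + 3*n + 2) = (n + 1)^2*(n + 2)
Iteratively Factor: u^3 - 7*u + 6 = (u + 3)*(u^2 - 3*u + 2) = (u - 1)*(u + 3)*(u - 2)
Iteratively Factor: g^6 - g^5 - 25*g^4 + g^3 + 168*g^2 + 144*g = (g)*(g^5 - g^4 - 25*g^3 + g^2 + 168*g + 144) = g*(g - 4)*(g^4 + 3*g^3 - 13*g^2 - 51*g - 36) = g*(g - 4)^2*(g^3 + 7*g^2 + 15*g + 9) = g*(g - 4)^2*(g + 1)*(g^2 + 6*g + 9) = g*(g - 4)^2*(g + 1)*(g + 3)*(g + 3)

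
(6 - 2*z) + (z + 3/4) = 27/4 - z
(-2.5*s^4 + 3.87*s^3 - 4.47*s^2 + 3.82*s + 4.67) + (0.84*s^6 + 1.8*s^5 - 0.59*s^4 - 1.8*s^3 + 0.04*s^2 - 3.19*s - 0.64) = 0.84*s^6 + 1.8*s^5 - 3.09*s^4 + 2.07*s^3 - 4.43*s^2 + 0.63*s + 4.03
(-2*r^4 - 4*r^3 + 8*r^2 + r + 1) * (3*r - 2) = -6*r^5 - 8*r^4 + 32*r^3 - 13*r^2 + r - 2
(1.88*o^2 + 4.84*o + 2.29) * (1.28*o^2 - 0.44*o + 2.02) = 2.4064*o^4 + 5.368*o^3 + 4.5992*o^2 + 8.7692*o + 4.6258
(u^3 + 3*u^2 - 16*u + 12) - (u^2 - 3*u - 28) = u^3 + 2*u^2 - 13*u + 40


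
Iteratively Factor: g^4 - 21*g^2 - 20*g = (g + 4)*(g^3 - 4*g^2 - 5*g) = g*(g + 4)*(g^2 - 4*g - 5) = g*(g - 5)*(g + 4)*(g + 1)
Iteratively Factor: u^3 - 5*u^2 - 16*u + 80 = (u + 4)*(u^2 - 9*u + 20) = (u - 4)*(u + 4)*(u - 5)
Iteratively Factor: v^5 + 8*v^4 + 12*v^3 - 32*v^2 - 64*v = (v + 2)*(v^4 + 6*v^3 - 32*v) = (v - 2)*(v + 2)*(v^3 + 8*v^2 + 16*v) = (v - 2)*(v + 2)*(v + 4)*(v^2 + 4*v) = (v - 2)*(v + 2)*(v + 4)^2*(v)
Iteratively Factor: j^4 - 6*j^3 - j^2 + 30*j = (j)*(j^3 - 6*j^2 - j + 30) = j*(j + 2)*(j^2 - 8*j + 15) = j*(j - 3)*(j + 2)*(j - 5)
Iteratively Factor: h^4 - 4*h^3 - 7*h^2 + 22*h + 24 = (h + 2)*(h^3 - 6*h^2 + 5*h + 12) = (h - 4)*(h + 2)*(h^2 - 2*h - 3) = (h - 4)*(h - 3)*(h + 2)*(h + 1)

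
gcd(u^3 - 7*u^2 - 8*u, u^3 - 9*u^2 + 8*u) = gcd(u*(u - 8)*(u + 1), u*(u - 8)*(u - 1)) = u^2 - 8*u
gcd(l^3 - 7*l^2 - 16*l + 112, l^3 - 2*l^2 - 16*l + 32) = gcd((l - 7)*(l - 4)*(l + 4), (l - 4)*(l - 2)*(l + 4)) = l^2 - 16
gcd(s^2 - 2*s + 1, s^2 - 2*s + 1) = s^2 - 2*s + 1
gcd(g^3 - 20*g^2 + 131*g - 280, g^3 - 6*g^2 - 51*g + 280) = g^2 - 13*g + 40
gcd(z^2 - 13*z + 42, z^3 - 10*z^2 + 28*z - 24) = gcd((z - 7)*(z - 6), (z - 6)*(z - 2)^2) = z - 6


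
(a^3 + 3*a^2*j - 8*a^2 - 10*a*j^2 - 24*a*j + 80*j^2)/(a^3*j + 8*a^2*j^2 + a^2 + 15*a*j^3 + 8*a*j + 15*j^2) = (a^2 - 2*a*j - 8*a + 16*j)/(a^2*j + 3*a*j^2 + a + 3*j)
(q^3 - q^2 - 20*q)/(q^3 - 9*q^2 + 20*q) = (q + 4)/(q - 4)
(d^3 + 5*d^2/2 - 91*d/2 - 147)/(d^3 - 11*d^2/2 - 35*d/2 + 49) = (d + 6)/(d - 2)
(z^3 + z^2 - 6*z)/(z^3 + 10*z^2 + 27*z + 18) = z*(z - 2)/(z^2 + 7*z + 6)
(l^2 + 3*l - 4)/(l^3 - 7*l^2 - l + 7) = (l + 4)/(l^2 - 6*l - 7)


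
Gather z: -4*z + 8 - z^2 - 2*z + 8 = -z^2 - 6*z + 16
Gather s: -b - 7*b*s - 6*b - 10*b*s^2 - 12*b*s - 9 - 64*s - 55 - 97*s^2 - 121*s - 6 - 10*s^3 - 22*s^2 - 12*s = -7*b - 10*s^3 + s^2*(-10*b - 119) + s*(-19*b - 197) - 70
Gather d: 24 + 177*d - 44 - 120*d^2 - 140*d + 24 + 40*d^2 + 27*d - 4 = -80*d^2 + 64*d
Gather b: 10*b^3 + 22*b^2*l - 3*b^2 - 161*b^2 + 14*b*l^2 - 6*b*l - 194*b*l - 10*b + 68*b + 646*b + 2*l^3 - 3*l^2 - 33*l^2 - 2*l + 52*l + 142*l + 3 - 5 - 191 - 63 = 10*b^3 + b^2*(22*l - 164) + b*(14*l^2 - 200*l + 704) + 2*l^3 - 36*l^2 + 192*l - 256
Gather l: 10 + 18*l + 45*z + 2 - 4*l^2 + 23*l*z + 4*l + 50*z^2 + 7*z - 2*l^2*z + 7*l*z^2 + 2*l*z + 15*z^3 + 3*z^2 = l^2*(-2*z - 4) + l*(7*z^2 + 25*z + 22) + 15*z^3 + 53*z^2 + 52*z + 12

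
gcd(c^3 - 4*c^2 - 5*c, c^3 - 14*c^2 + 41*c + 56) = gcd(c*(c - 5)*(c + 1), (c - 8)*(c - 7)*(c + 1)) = c + 1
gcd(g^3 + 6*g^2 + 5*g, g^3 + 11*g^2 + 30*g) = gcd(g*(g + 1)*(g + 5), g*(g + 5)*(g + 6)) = g^2 + 5*g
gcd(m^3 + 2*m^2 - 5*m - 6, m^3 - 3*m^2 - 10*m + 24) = m^2 + m - 6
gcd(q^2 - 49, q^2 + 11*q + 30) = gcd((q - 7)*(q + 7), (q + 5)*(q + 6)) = 1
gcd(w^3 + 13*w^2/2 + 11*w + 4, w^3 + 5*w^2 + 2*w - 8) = w^2 + 6*w + 8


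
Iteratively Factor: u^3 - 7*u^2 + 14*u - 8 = (u - 2)*(u^2 - 5*u + 4) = (u - 4)*(u - 2)*(u - 1)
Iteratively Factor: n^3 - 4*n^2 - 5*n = (n - 5)*(n^2 + n) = (n - 5)*(n + 1)*(n)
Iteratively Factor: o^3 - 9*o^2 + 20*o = (o)*(o^2 - 9*o + 20) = o*(o - 4)*(o - 5)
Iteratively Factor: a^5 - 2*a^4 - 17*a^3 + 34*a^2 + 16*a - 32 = (a + 4)*(a^4 - 6*a^3 + 7*a^2 + 6*a - 8) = (a + 1)*(a + 4)*(a^3 - 7*a^2 + 14*a - 8) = (a - 2)*(a + 1)*(a + 4)*(a^2 - 5*a + 4) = (a - 2)*(a - 1)*(a + 1)*(a + 4)*(a - 4)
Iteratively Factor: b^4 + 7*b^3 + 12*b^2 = (b + 4)*(b^3 + 3*b^2) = b*(b + 4)*(b^2 + 3*b) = b*(b + 3)*(b + 4)*(b)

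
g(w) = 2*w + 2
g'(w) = 2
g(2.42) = 6.84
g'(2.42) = 2.00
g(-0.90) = 0.20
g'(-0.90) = 2.00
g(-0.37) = 1.26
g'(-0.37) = 2.00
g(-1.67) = -1.34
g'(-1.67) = 2.00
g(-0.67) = 0.66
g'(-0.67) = 2.00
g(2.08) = 6.16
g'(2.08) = 2.00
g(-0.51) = 0.98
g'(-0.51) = 2.00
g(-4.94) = -7.88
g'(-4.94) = 2.00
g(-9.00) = -16.00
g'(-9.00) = 2.00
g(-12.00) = -22.00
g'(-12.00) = 2.00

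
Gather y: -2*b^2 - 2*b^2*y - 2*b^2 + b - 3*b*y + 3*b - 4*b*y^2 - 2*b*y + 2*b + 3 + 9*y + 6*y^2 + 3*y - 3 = -4*b^2 + 6*b + y^2*(6 - 4*b) + y*(-2*b^2 - 5*b + 12)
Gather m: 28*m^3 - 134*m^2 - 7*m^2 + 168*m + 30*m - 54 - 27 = 28*m^3 - 141*m^2 + 198*m - 81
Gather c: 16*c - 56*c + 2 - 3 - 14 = -40*c - 15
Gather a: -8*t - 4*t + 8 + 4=12 - 12*t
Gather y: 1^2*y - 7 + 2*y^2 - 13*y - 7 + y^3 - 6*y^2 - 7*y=y^3 - 4*y^2 - 19*y - 14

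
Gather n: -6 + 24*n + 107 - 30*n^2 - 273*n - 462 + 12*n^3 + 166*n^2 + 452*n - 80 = 12*n^3 + 136*n^2 + 203*n - 441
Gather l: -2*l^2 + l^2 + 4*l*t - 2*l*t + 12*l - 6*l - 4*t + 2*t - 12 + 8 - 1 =-l^2 + l*(2*t + 6) - 2*t - 5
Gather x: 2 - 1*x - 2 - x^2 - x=-x^2 - 2*x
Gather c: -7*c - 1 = -7*c - 1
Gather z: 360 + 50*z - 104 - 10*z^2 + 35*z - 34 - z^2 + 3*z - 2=-11*z^2 + 88*z + 220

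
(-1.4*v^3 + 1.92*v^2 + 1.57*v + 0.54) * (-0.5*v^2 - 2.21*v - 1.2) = 0.7*v^5 + 2.134*v^4 - 3.3482*v^3 - 6.0437*v^2 - 3.0774*v - 0.648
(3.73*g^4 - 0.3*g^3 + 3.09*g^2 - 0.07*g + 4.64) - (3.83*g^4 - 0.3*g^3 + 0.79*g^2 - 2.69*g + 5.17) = -0.1*g^4 + 2.3*g^2 + 2.62*g - 0.53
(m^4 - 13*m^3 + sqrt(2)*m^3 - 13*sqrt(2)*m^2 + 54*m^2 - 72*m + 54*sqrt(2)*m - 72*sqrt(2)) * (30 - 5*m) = -5*m^5 - 5*sqrt(2)*m^4 + 95*m^4 - 660*m^3 + 95*sqrt(2)*m^3 - 660*sqrt(2)*m^2 + 1980*m^2 - 2160*m + 1980*sqrt(2)*m - 2160*sqrt(2)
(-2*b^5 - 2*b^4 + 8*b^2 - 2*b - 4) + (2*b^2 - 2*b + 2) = -2*b^5 - 2*b^4 + 10*b^2 - 4*b - 2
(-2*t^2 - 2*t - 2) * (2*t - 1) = -4*t^3 - 2*t^2 - 2*t + 2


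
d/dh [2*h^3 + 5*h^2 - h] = 6*h^2 + 10*h - 1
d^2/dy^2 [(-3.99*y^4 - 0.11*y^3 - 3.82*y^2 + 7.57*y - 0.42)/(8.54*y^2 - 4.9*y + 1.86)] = (-581.994168*y^6 + 1001.79324*y^5 - 955.071936*y^4 + 1364.531112*y^3 + 20.6524079999995*y^2 - 618.300864*y + 104.729112)/(622.835864*y^6 - 1072.09452*y^5 + 1022.094528*y^4 - 584.65036*y^3 + 222.610752*y^2 - 50.85612*y + 6.434856)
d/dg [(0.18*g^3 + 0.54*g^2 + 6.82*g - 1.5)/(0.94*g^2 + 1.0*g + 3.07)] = (0.1692*g^4 + 0.36*g^3 - 4.213*g^2 + 6.1356*g + 22.4374)/(0.8836*g^4 + 1.88*g^3 + 6.7716*g^2 + 6.14*g + 9.4249)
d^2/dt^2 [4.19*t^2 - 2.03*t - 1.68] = 8.38000000000000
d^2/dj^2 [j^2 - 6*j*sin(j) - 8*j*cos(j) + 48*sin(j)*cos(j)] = 6*j*sin(j) + 8*j*cos(j) + 16*sin(j) - 96*sin(2*j) - 12*cos(j) + 2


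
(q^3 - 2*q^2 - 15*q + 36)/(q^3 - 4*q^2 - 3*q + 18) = (q + 4)/(q + 2)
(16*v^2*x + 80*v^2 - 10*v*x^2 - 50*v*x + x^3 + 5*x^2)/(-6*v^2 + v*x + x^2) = (-8*v*x - 40*v + x^2 + 5*x)/(3*v + x)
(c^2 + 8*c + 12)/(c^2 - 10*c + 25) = (c^2 + 8*c + 12)/(c^2 - 10*c + 25)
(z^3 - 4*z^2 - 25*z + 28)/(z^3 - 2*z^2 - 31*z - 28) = (z - 1)/(z + 1)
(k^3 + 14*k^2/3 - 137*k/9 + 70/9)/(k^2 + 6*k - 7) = (9*k^2 - 21*k + 10)/(9*(k - 1))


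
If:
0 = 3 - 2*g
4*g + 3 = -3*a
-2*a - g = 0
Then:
No Solution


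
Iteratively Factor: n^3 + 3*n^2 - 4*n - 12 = (n + 2)*(n^2 + n - 6) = (n - 2)*(n + 2)*(n + 3)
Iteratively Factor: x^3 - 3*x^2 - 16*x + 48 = (x - 3)*(x^2 - 16) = (x - 3)*(x + 4)*(x - 4)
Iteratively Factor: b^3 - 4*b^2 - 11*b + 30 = (b + 3)*(b^2 - 7*b + 10) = (b - 2)*(b + 3)*(b - 5)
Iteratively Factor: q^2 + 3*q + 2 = (q + 1)*(q + 2)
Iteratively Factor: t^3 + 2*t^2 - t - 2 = (t + 1)*(t^2 + t - 2) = (t - 1)*(t + 1)*(t + 2)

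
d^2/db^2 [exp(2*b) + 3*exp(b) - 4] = (4*exp(b) + 3)*exp(b)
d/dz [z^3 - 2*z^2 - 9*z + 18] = 3*z^2 - 4*z - 9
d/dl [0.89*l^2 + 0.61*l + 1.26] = 1.78*l + 0.61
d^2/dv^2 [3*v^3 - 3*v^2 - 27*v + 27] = 18*v - 6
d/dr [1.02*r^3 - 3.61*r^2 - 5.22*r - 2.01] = 3.06*r^2 - 7.22*r - 5.22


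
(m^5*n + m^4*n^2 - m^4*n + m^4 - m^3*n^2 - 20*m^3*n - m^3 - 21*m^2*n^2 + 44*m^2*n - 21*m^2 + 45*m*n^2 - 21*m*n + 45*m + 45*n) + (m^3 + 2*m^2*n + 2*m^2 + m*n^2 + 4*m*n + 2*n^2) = m^5*n + m^4*n^2 - m^4*n + m^4 - m^3*n^2 - 20*m^3*n - 21*m^2*n^2 + 46*m^2*n - 19*m^2 + 46*m*n^2 - 17*m*n + 45*m + 2*n^2 + 45*n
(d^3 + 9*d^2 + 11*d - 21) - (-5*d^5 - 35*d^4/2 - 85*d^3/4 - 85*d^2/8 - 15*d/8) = 5*d^5 + 35*d^4/2 + 89*d^3/4 + 157*d^2/8 + 103*d/8 - 21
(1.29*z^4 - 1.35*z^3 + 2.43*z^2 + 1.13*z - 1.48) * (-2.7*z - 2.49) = -3.483*z^5 + 0.4329*z^4 - 3.1995*z^3 - 9.1017*z^2 + 1.1823*z + 3.6852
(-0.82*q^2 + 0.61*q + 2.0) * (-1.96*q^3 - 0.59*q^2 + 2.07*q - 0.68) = 1.6072*q^5 - 0.7118*q^4 - 5.9773*q^3 + 0.6403*q^2 + 3.7252*q - 1.36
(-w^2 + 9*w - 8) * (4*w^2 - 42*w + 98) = -4*w^4 + 78*w^3 - 508*w^2 + 1218*w - 784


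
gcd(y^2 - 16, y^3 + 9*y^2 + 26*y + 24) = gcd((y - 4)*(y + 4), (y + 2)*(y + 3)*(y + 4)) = y + 4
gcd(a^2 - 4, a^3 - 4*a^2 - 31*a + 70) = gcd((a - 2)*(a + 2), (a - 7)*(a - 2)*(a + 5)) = a - 2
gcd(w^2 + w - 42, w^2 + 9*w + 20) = 1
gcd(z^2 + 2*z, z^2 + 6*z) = z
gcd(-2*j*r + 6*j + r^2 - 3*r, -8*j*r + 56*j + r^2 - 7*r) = 1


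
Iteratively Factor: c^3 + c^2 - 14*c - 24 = (c + 2)*(c^2 - c - 12) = (c - 4)*(c + 2)*(c + 3)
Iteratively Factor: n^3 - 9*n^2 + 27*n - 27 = (n - 3)*(n^2 - 6*n + 9) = (n - 3)^2*(n - 3)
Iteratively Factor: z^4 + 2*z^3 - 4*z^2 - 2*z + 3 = (z - 1)*(z^3 + 3*z^2 - z - 3) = (z - 1)*(z + 1)*(z^2 + 2*z - 3) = (z - 1)*(z + 1)*(z + 3)*(z - 1)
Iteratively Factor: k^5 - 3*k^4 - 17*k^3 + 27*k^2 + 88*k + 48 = (k + 1)*(k^4 - 4*k^3 - 13*k^2 + 40*k + 48) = (k - 4)*(k + 1)*(k^3 - 13*k - 12) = (k - 4)*(k + 1)*(k + 3)*(k^2 - 3*k - 4) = (k - 4)^2*(k + 1)*(k + 3)*(k + 1)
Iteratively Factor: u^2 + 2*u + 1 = (u + 1)*(u + 1)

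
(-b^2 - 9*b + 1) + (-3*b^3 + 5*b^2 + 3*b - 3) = -3*b^3 + 4*b^2 - 6*b - 2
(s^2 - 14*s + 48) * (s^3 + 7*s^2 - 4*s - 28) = s^5 - 7*s^4 - 54*s^3 + 364*s^2 + 200*s - 1344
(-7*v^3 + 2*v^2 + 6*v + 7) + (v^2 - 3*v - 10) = -7*v^3 + 3*v^2 + 3*v - 3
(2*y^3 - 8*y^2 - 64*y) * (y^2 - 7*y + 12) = 2*y^5 - 22*y^4 + 16*y^3 + 352*y^2 - 768*y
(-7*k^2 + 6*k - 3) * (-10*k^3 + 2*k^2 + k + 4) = 70*k^5 - 74*k^4 + 35*k^3 - 28*k^2 + 21*k - 12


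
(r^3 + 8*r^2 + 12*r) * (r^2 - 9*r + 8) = r^5 - r^4 - 52*r^3 - 44*r^2 + 96*r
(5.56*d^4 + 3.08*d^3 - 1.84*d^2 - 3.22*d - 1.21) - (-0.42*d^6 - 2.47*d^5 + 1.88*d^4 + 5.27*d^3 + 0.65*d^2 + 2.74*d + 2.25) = 0.42*d^6 + 2.47*d^5 + 3.68*d^4 - 2.19*d^3 - 2.49*d^2 - 5.96*d - 3.46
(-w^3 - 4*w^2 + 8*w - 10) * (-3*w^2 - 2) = 3*w^5 + 12*w^4 - 22*w^3 + 38*w^2 - 16*w + 20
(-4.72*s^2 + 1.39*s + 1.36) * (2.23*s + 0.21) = -10.5256*s^3 + 2.1085*s^2 + 3.3247*s + 0.2856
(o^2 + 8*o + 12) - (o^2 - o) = 9*o + 12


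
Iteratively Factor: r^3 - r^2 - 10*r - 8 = (r + 2)*(r^2 - 3*r - 4) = (r + 1)*(r + 2)*(r - 4)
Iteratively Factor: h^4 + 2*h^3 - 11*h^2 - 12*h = (h + 1)*(h^3 + h^2 - 12*h) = (h - 3)*(h + 1)*(h^2 + 4*h) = (h - 3)*(h + 1)*(h + 4)*(h)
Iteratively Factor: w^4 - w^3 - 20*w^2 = (w)*(w^3 - w^2 - 20*w) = w*(w - 5)*(w^2 + 4*w) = w*(w - 5)*(w + 4)*(w)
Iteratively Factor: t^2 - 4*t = (t - 4)*(t)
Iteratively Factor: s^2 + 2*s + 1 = (s + 1)*(s + 1)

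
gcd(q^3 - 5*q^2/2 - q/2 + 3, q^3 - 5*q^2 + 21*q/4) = q - 3/2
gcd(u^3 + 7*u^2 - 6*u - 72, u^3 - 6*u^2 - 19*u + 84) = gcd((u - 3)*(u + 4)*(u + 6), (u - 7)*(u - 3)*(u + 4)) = u^2 + u - 12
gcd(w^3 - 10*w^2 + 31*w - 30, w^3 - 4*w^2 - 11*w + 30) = w^2 - 7*w + 10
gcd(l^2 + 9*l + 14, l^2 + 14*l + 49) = l + 7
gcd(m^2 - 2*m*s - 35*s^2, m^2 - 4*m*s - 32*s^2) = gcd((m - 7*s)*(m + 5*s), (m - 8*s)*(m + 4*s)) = 1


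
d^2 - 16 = (d - 4)*(d + 4)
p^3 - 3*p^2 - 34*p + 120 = (p - 5)*(p - 4)*(p + 6)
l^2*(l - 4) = l^3 - 4*l^2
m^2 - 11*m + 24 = (m - 8)*(m - 3)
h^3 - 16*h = h*(h - 4)*(h + 4)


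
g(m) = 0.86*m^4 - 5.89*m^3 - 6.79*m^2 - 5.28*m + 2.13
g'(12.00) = 3231.60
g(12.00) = 6616.05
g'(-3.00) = -216.45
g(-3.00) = 185.55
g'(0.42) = -13.85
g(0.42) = -1.69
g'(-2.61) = -151.37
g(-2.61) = 114.29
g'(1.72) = -63.41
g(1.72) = -49.48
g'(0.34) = -11.80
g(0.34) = -0.67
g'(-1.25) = -22.63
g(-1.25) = 11.72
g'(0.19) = -8.47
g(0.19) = 0.84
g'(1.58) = -57.28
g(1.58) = -41.04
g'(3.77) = -123.29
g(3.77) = -256.16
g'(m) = 3.44*m^3 - 17.67*m^2 - 13.58*m - 5.28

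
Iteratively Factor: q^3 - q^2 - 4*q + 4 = (q - 2)*(q^2 + q - 2) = (q - 2)*(q + 2)*(q - 1)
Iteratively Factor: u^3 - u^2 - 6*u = (u - 3)*(u^2 + 2*u) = u*(u - 3)*(u + 2)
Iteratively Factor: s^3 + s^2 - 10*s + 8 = (s - 1)*(s^2 + 2*s - 8) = (s - 1)*(s + 4)*(s - 2)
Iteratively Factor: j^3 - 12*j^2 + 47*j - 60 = (j - 3)*(j^2 - 9*j + 20) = (j - 4)*(j - 3)*(j - 5)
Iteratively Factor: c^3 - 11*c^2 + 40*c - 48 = (c - 3)*(c^2 - 8*c + 16) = (c - 4)*(c - 3)*(c - 4)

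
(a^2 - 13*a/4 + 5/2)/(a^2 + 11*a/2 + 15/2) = (4*a^2 - 13*a + 10)/(2*(2*a^2 + 11*a + 15))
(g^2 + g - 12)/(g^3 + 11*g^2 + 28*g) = (g - 3)/(g*(g + 7))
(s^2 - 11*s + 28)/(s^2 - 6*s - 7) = (s - 4)/(s + 1)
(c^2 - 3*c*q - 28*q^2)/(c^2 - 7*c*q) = (c + 4*q)/c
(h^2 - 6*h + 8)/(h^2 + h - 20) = (h - 2)/(h + 5)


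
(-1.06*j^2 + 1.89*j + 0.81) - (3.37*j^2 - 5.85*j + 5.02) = -4.43*j^2 + 7.74*j - 4.21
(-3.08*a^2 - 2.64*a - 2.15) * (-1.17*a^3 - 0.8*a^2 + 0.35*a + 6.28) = 3.6036*a^5 + 5.5528*a^4 + 3.5495*a^3 - 18.5464*a^2 - 17.3317*a - 13.502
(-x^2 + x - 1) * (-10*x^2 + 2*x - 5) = 10*x^4 - 12*x^3 + 17*x^2 - 7*x + 5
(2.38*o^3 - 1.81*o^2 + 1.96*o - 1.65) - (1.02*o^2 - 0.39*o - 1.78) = 2.38*o^3 - 2.83*o^2 + 2.35*o + 0.13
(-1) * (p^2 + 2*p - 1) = -p^2 - 2*p + 1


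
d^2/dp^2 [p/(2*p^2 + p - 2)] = 2*(p*(4*p + 1)^2 - (6*p + 1)*(2*p^2 + p - 2))/(2*p^2 + p - 2)^3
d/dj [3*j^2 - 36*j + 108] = 6*j - 36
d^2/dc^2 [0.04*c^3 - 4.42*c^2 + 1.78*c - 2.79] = 0.24*c - 8.84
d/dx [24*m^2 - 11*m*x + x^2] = -11*m + 2*x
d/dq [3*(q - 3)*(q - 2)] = 6*q - 15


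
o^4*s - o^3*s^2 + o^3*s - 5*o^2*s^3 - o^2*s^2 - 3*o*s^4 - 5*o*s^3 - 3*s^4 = (o - 3*s)*(o + s)^2*(o*s + s)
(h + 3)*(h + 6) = h^2 + 9*h + 18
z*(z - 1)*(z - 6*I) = z^3 - z^2 - 6*I*z^2 + 6*I*z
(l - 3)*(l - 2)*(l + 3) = l^3 - 2*l^2 - 9*l + 18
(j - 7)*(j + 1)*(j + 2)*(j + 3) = j^4 - j^3 - 31*j^2 - 71*j - 42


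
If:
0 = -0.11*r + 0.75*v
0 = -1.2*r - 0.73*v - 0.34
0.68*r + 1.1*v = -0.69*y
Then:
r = -0.26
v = -0.04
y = 0.32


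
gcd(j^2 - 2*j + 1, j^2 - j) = j - 1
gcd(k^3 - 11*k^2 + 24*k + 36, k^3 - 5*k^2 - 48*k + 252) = k^2 - 12*k + 36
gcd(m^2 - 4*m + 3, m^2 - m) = m - 1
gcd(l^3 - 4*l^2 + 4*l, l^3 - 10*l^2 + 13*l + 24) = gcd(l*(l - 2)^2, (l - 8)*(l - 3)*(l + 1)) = 1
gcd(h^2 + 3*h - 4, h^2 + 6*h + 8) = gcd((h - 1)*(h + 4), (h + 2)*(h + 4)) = h + 4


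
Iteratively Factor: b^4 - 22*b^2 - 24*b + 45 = (b + 3)*(b^3 - 3*b^2 - 13*b + 15) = (b - 5)*(b + 3)*(b^2 + 2*b - 3) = (b - 5)*(b + 3)^2*(b - 1)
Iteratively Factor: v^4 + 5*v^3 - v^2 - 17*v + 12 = (v + 4)*(v^3 + v^2 - 5*v + 3) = (v - 1)*(v + 4)*(v^2 + 2*v - 3) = (v - 1)*(v + 3)*(v + 4)*(v - 1)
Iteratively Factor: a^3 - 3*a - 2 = (a - 2)*(a^2 + 2*a + 1) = (a - 2)*(a + 1)*(a + 1)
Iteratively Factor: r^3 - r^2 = (r)*(r^2 - r) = r*(r - 1)*(r)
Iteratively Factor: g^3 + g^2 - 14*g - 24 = (g + 2)*(g^2 - g - 12) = (g - 4)*(g + 2)*(g + 3)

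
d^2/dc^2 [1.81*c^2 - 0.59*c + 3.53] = 3.62000000000000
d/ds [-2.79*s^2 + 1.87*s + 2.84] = 1.87 - 5.58*s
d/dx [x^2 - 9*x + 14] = 2*x - 9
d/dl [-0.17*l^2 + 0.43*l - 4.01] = 0.43 - 0.34*l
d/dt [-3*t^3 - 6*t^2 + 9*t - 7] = -9*t^2 - 12*t + 9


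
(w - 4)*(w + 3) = w^2 - w - 12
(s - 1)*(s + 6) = s^2 + 5*s - 6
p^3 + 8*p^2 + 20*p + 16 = (p + 2)^2*(p + 4)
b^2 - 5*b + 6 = (b - 3)*(b - 2)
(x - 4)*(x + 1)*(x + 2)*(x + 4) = x^4 + 3*x^3 - 14*x^2 - 48*x - 32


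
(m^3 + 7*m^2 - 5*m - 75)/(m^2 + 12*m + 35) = (m^2 + 2*m - 15)/(m + 7)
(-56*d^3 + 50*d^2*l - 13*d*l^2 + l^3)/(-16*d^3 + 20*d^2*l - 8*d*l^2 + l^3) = (7*d - l)/(2*d - l)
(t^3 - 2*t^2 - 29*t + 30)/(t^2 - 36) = (t^2 + 4*t - 5)/(t + 6)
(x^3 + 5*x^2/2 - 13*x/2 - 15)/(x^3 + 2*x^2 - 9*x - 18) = (x - 5/2)/(x - 3)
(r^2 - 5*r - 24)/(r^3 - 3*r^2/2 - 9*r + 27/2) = 2*(r - 8)/(2*r^2 - 9*r + 9)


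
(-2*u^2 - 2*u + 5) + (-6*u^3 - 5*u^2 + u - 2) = -6*u^3 - 7*u^2 - u + 3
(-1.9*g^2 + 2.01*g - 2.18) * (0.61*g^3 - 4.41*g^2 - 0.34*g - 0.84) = -1.159*g^5 + 9.6051*g^4 - 9.5479*g^3 + 10.5264*g^2 - 0.9472*g + 1.8312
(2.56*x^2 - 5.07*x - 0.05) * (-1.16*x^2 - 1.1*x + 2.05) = -2.9696*x^4 + 3.0652*x^3 + 10.883*x^2 - 10.3385*x - 0.1025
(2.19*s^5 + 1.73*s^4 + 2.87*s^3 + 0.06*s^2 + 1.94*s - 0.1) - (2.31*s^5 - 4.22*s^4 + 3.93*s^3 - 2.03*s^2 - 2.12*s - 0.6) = -0.12*s^5 + 5.95*s^4 - 1.06*s^3 + 2.09*s^2 + 4.06*s + 0.5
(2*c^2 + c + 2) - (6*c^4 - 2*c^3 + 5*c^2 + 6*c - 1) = -6*c^4 + 2*c^3 - 3*c^2 - 5*c + 3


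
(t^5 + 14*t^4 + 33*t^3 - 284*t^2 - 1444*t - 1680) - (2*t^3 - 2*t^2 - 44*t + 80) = t^5 + 14*t^4 + 31*t^3 - 282*t^2 - 1400*t - 1760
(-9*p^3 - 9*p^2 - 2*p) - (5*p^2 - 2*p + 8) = -9*p^3 - 14*p^2 - 8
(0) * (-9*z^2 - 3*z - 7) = 0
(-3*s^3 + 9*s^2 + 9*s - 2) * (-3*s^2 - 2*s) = 9*s^5 - 21*s^4 - 45*s^3 - 12*s^2 + 4*s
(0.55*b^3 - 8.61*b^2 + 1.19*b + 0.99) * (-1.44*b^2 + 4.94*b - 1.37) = -0.792*b^5 + 15.1154*b^4 - 45.0005*b^3 + 16.2487*b^2 + 3.2603*b - 1.3563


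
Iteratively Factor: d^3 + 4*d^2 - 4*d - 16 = (d - 2)*(d^2 + 6*d + 8) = (d - 2)*(d + 2)*(d + 4)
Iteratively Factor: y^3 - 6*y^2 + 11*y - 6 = (y - 1)*(y^2 - 5*y + 6) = (y - 2)*(y - 1)*(y - 3)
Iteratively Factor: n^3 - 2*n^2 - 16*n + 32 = (n - 2)*(n^2 - 16) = (n - 4)*(n - 2)*(n + 4)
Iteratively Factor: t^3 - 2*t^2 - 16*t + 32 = (t + 4)*(t^2 - 6*t + 8) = (t - 4)*(t + 4)*(t - 2)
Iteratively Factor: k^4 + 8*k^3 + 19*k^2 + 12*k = (k + 4)*(k^3 + 4*k^2 + 3*k) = (k + 3)*(k + 4)*(k^2 + k) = k*(k + 3)*(k + 4)*(k + 1)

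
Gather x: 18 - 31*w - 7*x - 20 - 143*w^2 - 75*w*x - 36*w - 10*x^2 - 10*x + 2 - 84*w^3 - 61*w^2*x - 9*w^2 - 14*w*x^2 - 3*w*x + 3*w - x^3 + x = -84*w^3 - 152*w^2 - 64*w - x^3 + x^2*(-14*w - 10) + x*(-61*w^2 - 78*w - 16)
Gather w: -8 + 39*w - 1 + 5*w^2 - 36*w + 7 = 5*w^2 + 3*w - 2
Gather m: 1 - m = 1 - m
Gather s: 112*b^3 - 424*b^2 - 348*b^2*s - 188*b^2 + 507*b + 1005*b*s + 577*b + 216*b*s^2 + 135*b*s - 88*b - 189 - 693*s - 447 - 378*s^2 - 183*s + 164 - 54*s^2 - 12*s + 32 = 112*b^3 - 612*b^2 + 996*b + s^2*(216*b - 432) + s*(-348*b^2 + 1140*b - 888) - 440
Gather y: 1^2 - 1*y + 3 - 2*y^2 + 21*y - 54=-2*y^2 + 20*y - 50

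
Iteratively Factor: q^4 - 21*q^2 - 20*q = (q - 5)*(q^3 + 5*q^2 + 4*q) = (q - 5)*(q + 4)*(q^2 + q) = (q - 5)*(q + 1)*(q + 4)*(q)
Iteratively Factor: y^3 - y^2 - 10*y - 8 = (y + 1)*(y^2 - 2*y - 8) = (y - 4)*(y + 1)*(y + 2)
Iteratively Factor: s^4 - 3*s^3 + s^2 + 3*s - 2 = (s - 2)*(s^3 - s^2 - s + 1) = (s - 2)*(s - 1)*(s^2 - 1) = (s - 2)*(s - 1)^2*(s + 1)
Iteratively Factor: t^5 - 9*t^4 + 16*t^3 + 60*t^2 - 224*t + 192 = (t + 3)*(t^4 - 12*t^3 + 52*t^2 - 96*t + 64) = (t - 4)*(t + 3)*(t^3 - 8*t^2 + 20*t - 16) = (t - 4)*(t - 2)*(t + 3)*(t^2 - 6*t + 8) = (t - 4)^2*(t - 2)*(t + 3)*(t - 2)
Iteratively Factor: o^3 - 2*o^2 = (o - 2)*(o^2) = o*(o - 2)*(o)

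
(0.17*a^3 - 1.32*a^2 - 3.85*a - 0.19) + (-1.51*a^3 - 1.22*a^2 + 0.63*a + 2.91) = -1.34*a^3 - 2.54*a^2 - 3.22*a + 2.72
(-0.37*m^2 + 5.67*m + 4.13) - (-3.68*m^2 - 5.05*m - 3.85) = 3.31*m^2 + 10.72*m + 7.98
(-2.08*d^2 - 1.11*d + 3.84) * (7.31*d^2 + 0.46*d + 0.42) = -15.2048*d^4 - 9.0709*d^3 + 26.6862*d^2 + 1.3002*d + 1.6128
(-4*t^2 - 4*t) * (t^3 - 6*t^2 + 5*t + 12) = -4*t^5 + 20*t^4 + 4*t^3 - 68*t^2 - 48*t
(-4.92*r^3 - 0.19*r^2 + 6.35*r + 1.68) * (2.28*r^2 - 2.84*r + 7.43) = -11.2176*r^5 + 13.5396*r^4 - 21.538*r^3 - 15.6153*r^2 + 42.4093*r + 12.4824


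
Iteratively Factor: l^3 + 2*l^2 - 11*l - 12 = (l + 1)*(l^2 + l - 12) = (l + 1)*(l + 4)*(l - 3)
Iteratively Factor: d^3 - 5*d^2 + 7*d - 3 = (d - 3)*(d^2 - 2*d + 1) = (d - 3)*(d - 1)*(d - 1)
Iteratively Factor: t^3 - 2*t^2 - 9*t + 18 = (t - 3)*(t^2 + t - 6) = (t - 3)*(t - 2)*(t + 3)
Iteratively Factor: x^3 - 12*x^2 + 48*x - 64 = (x - 4)*(x^2 - 8*x + 16) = (x - 4)^2*(x - 4)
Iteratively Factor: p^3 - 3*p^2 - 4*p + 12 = (p - 2)*(p^2 - p - 6) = (p - 2)*(p + 2)*(p - 3)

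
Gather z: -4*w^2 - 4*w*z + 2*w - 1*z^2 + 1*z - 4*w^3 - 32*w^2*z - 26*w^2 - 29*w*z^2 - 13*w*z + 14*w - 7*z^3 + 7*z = -4*w^3 - 30*w^2 + 16*w - 7*z^3 + z^2*(-29*w - 1) + z*(-32*w^2 - 17*w + 8)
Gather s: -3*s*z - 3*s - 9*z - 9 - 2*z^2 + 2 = s*(-3*z - 3) - 2*z^2 - 9*z - 7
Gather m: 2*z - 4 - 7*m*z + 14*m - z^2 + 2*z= m*(14 - 7*z) - z^2 + 4*z - 4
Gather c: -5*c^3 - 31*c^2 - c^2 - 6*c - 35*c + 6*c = -5*c^3 - 32*c^2 - 35*c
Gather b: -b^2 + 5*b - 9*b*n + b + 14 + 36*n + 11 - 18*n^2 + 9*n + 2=-b^2 + b*(6 - 9*n) - 18*n^2 + 45*n + 27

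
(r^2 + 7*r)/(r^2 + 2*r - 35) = r/(r - 5)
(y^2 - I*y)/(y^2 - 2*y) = (y - I)/(y - 2)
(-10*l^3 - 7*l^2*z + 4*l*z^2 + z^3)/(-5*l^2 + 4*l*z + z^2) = (-2*l^2 - l*z + z^2)/(-l + z)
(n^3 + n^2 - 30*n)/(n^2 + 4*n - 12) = n*(n - 5)/(n - 2)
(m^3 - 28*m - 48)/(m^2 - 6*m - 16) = (m^2 - 2*m - 24)/(m - 8)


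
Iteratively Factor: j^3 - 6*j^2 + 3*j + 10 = (j - 5)*(j^2 - j - 2) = (j - 5)*(j + 1)*(j - 2)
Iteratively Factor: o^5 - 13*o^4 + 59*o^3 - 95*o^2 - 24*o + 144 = (o - 4)*(o^4 - 9*o^3 + 23*o^2 - 3*o - 36) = (o - 4)*(o + 1)*(o^3 - 10*o^2 + 33*o - 36) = (o - 4)*(o - 3)*(o + 1)*(o^2 - 7*o + 12) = (o - 4)*(o - 3)^2*(o + 1)*(o - 4)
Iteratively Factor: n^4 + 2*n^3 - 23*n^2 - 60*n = (n)*(n^3 + 2*n^2 - 23*n - 60) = n*(n - 5)*(n^2 + 7*n + 12) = n*(n - 5)*(n + 3)*(n + 4)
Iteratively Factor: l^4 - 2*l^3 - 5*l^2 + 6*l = (l)*(l^3 - 2*l^2 - 5*l + 6) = l*(l - 1)*(l^2 - l - 6) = l*(l - 3)*(l - 1)*(l + 2)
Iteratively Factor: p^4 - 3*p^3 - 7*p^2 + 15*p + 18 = (p + 1)*(p^3 - 4*p^2 - 3*p + 18) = (p - 3)*(p + 1)*(p^2 - p - 6) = (p - 3)*(p + 1)*(p + 2)*(p - 3)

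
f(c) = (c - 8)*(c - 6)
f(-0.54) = 55.85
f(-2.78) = 94.65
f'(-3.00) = -20.00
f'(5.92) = -2.16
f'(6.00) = -2.00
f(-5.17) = 147.11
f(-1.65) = 73.82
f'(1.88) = -10.24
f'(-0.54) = -15.08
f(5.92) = 0.17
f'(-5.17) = -24.34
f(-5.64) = 158.77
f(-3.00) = 99.00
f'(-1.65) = -17.30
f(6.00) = 0.00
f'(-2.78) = -19.56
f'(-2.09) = -18.18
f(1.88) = 25.21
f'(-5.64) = -25.28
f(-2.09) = 81.63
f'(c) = 2*c - 14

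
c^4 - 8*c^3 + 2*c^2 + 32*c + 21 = (c - 7)*(c - 3)*(c + 1)^2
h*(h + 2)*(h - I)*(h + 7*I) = h^4 + 2*h^3 + 6*I*h^3 + 7*h^2 + 12*I*h^2 + 14*h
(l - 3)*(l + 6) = l^2 + 3*l - 18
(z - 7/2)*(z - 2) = z^2 - 11*z/2 + 7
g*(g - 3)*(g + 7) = g^3 + 4*g^2 - 21*g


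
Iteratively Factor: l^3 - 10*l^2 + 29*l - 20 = (l - 1)*(l^2 - 9*l + 20) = (l - 4)*(l - 1)*(l - 5)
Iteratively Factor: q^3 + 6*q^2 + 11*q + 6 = (q + 2)*(q^2 + 4*q + 3) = (q + 2)*(q + 3)*(q + 1)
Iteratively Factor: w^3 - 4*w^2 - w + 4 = (w - 4)*(w^2 - 1) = (w - 4)*(w - 1)*(w + 1)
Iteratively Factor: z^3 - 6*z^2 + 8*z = (z - 4)*(z^2 - 2*z) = (z - 4)*(z - 2)*(z)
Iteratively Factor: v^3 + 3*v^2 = (v + 3)*(v^2) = v*(v + 3)*(v)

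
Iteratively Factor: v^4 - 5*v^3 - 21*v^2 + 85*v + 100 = (v - 5)*(v^3 - 21*v - 20) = (v - 5)*(v + 4)*(v^2 - 4*v - 5) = (v - 5)^2*(v + 4)*(v + 1)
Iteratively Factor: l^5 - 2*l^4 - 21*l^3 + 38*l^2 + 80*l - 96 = (l - 4)*(l^4 + 2*l^3 - 13*l^2 - 14*l + 24) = (l - 4)*(l + 4)*(l^3 - 2*l^2 - 5*l + 6) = (l - 4)*(l + 2)*(l + 4)*(l^2 - 4*l + 3) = (l - 4)*(l - 1)*(l + 2)*(l + 4)*(l - 3)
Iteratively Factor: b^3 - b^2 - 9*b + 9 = (b - 1)*(b^2 - 9) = (b - 1)*(b + 3)*(b - 3)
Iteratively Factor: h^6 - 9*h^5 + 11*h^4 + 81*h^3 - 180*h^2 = (h + 3)*(h^5 - 12*h^4 + 47*h^3 - 60*h^2) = h*(h + 3)*(h^4 - 12*h^3 + 47*h^2 - 60*h) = h*(h - 3)*(h + 3)*(h^3 - 9*h^2 + 20*h) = h*(h - 5)*(h - 3)*(h + 3)*(h^2 - 4*h) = h*(h - 5)*(h - 4)*(h - 3)*(h + 3)*(h)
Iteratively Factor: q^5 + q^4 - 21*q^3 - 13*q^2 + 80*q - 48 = (q - 1)*(q^4 + 2*q^3 - 19*q^2 - 32*q + 48) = (q - 1)*(q + 3)*(q^3 - q^2 - 16*q + 16) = (q - 1)*(q + 3)*(q + 4)*(q^2 - 5*q + 4) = (q - 1)^2*(q + 3)*(q + 4)*(q - 4)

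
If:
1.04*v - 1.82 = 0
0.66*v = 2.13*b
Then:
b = 0.54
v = 1.75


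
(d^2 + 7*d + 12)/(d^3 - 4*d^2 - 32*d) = (d + 3)/(d*(d - 8))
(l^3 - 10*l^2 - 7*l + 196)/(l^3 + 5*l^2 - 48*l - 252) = (l^2 - 3*l - 28)/(l^2 + 12*l + 36)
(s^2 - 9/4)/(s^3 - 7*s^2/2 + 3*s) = (s + 3/2)/(s*(s - 2))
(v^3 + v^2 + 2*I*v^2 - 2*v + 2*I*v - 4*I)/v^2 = v + 1 + 2*I - 2/v + 2*I/v - 4*I/v^2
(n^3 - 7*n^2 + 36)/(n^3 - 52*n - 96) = (n^2 - 9*n + 18)/(n^2 - 2*n - 48)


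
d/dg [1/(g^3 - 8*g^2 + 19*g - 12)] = (-3*g^2 + 16*g - 19)/(g^3 - 8*g^2 + 19*g - 12)^2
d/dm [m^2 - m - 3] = 2*m - 1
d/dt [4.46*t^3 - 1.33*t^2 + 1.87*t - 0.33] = 13.38*t^2 - 2.66*t + 1.87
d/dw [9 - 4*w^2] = -8*w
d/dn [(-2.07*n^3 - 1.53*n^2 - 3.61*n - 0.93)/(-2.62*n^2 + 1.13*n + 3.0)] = (5.4234*n^4 - 4.6782*n^3 - 29.8171*n^2 - 14.0532*n - 9.7791)/(6.8644*n^4 - 5.9212*n^3 - 14.4431*n^2 + 6.78*n + 9.0)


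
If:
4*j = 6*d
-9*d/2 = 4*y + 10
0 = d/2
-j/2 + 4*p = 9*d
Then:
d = 0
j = 0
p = 0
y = -5/2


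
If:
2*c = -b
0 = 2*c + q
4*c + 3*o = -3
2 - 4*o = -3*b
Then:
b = -18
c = 9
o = -13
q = -18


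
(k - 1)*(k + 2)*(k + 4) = k^3 + 5*k^2 + 2*k - 8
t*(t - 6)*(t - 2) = t^3 - 8*t^2 + 12*t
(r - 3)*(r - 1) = r^2 - 4*r + 3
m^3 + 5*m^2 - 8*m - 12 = (m - 2)*(m + 1)*(m + 6)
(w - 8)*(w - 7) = w^2 - 15*w + 56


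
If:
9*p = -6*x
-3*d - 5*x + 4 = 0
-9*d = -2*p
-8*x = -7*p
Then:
No Solution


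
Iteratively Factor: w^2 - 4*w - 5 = (w + 1)*(w - 5)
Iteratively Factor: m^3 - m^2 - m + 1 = (m + 1)*(m^2 - 2*m + 1) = (m - 1)*(m + 1)*(m - 1)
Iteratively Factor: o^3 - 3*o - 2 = (o - 2)*(o^2 + 2*o + 1) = (o - 2)*(o + 1)*(o + 1)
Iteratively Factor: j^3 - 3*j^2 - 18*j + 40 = (j - 5)*(j^2 + 2*j - 8) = (j - 5)*(j - 2)*(j + 4)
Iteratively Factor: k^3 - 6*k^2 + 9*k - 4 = (k - 1)*(k^2 - 5*k + 4) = (k - 1)^2*(k - 4)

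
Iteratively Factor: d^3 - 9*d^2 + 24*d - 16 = (d - 4)*(d^2 - 5*d + 4) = (d - 4)^2*(d - 1)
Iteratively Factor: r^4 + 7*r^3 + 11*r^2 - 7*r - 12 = (r + 3)*(r^3 + 4*r^2 - r - 4) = (r + 1)*(r + 3)*(r^2 + 3*r - 4) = (r - 1)*(r + 1)*(r + 3)*(r + 4)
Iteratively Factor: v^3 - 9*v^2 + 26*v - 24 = (v - 2)*(v^2 - 7*v + 12) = (v - 4)*(v - 2)*(v - 3)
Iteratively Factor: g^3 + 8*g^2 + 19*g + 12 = (g + 1)*(g^2 + 7*g + 12) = (g + 1)*(g + 3)*(g + 4)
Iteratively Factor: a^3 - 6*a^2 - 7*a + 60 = (a - 5)*(a^2 - a - 12) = (a - 5)*(a + 3)*(a - 4)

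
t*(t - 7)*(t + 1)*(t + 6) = t^4 - 43*t^2 - 42*t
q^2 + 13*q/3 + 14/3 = (q + 2)*(q + 7/3)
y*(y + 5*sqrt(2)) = y^2 + 5*sqrt(2)*y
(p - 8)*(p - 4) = p^2 - 12*p + 32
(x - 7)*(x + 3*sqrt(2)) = x^2 - 7*x + 3*sqrt(2)*x - 21*sqrt(2)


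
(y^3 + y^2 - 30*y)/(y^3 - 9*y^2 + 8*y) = (y^2 + y - 30)/(y^2 - 9*y + 8)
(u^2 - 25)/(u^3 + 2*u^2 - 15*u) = (u - 5)/(u*(u - 3))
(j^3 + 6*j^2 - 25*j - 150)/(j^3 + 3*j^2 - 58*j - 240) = (j - 5)/(j - 8)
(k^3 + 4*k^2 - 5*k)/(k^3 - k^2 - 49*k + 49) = k*(k + 5)/(k^2 - 49)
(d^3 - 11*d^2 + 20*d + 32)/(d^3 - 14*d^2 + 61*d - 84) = (d^2 - 7*d - 8)/(d^2 - 10*d + 21)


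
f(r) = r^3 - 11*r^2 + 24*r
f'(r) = 3*r^2 - 22*r + 24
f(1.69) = 13.97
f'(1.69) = -4.61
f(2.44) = 7.60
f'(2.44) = -11.82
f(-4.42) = -407.33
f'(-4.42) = 179.85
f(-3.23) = -225.98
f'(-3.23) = 126.36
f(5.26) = -32.57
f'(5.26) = -8.72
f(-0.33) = -9.15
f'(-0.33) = 31.59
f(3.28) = -4.33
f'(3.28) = -15.88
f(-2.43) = -137.62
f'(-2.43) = 95.17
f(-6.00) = -756.00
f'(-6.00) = 264.00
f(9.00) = 54.00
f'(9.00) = 69.00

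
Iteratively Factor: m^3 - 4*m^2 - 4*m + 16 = (m - 2)*(m^2 - 2*m - 8) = (m - 4)*(m - 2)*(m + 2)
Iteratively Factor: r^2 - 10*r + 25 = (r - 5)*(r - 5)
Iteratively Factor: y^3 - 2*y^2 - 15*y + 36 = (y + 4)*(y^2 - 6*y + 9) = (y - 3)*(y + 4)*(y - 3)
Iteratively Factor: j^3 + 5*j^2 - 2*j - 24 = (j + 3)*(j^2 + 2*j - 8) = (j + 3)*(j + 4)*(j - 2)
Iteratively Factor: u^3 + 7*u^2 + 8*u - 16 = (u + 4)*(u^2 + 3*u - 4) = (u - 1)*(u + 4)*(u + 4)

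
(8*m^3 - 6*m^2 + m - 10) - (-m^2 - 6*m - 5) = 8*m^3 - 5*m^2 + 7*m - 5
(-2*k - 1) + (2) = 1 - 2*k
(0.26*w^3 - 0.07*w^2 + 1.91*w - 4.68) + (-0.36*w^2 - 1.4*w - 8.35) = 0.26*w^3 - 0.43*w^2 + 0.51*w - 13.03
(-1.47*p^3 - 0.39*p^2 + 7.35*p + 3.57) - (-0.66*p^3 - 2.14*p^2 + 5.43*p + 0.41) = -0.81*p^3 + 1.75*p^2 + 1.92*p + 3.16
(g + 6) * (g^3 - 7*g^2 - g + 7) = g^4 - g^3 - 43*g^2 + g + 42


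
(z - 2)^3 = z^3 - 6*z^2 + 12*z - 8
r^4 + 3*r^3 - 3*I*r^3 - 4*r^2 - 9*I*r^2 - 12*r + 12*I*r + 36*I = (r - 2)*(r + 2)*(r + 3)*(r - 3*I)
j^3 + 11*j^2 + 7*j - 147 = (j - 3)*(j + 7)^2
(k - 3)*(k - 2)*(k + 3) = k^3 - 2*k^2 - 9*k + 18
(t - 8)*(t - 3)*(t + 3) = t^3 - 8*t^2 - 9*t + 72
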